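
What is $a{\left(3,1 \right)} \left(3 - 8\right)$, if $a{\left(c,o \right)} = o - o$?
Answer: $0$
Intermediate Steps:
$a{\left(c,o \right)} = 0$
$a{\left(3,1 \right)} \left(3 - 8\right) = 0 \left(3 - 8\right) = 0 \left(-5\right) = 0$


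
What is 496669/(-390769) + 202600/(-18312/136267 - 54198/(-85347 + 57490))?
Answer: 150262168877746962571/1343323434719829 ≈ 1.1186e+5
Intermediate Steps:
496669/(-390769) + 202600/(-18312/136267 - 54198/(-85347 + 57490)) = 496669*(-1/390769) + 202600/(-18312*1/136267 - 54198/(-27857)) = -496669/390769 + 202600/(-18312/136267 - 54198*(-1/27857)) = -496669/390769 + 202600/(-18312/136267 + 54198/27857) = -496669/390769 + 202600/(6875281482/3795989819) = -496669/390769 + 202600*(3795989819/6875281482) = -496669/390769 + 384533768664700/3437640741 = 150262168877746962571/1343323434719829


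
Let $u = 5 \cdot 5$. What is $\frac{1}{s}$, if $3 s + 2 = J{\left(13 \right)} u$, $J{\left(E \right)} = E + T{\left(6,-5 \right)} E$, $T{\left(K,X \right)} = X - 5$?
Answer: $- \frac{3}{2927} \approx -0.0010249$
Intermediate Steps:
$T{\left(K,X \right)} = -5 + X$
$J{\left(E \right)} = - 9 E$ ($J{\left(E \right)} = E + \left(-5 - 5\right) E = E - 10 E = - 9 E$)
$u = 25$
$s = - \frac{2927}{3}$ ($s = - \frac{2}{3} + \frac{\left(-9\right) 13 \cdot 25}{3} = - \frac{2}{3} + \frac{\left(-117\right) 25}{3} = - \frac{2}{3} + \frac{1}{3} \left(-2925\right) = - \frac{2}{3} - 975 = - \frac{2927}{3} \approx -975.67$)
$\frac{1}{s} = \frac{1}{- \frac{2927}{3}} = - \frac{3}{2927}$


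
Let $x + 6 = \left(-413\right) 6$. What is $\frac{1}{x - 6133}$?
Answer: $- \frac{1}{8617} \approx -0.00011605$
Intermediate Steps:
$x = -2484$ ($x = -6 - 2478 = -2484$)
$\frac{1}{x - 6133} = \frac{1}{-2484 - 6133} = \frac{1}{-8617} = - \frac{1}{8617}$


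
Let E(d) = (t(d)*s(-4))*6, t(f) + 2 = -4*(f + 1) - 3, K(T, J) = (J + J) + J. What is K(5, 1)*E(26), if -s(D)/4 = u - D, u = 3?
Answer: 56952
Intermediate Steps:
s(D) = -12 + 4*D (s(D) = -4*(3 - D) = -12 + 4*D)
K(T, J) = 3*J (K(T, J) = 2*J + J = 3*J)
t(f) = -9 - 4*f (t(f) = -2 + (-4*(f + 1) - 3) = -2 + (-4*(1 + f) - 3) = -2 + ((-4 - 4*f) - 3) = -2 + (-7 - 4*f) = -9 - 4*f)
E(d) = 1512 + 672*d (E(d) = ((-9 - 4*d)*(-12 + 4*(-4)))*6 = ((-9 - 4*d)*(-12 - 16))*6 = ((-9 - 4*d)*(-28))*6 = (252 + 112*d)*6 = 1512 + 672*d)
K(5, 1)*E(26) = (3*1)*(1512 + 672*26) = 3*(1512 + 17472) = 3*18984 = 56952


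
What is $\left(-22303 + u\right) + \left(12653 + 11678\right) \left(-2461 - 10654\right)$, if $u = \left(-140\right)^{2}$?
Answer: $-319103768$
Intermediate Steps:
$u = 19600$
$\left(-22303 + u\right) + \left(12653 + 11678\right) \left(-2461 - 10654\right) = \left(-22303 + 19600\right) + \left(12653 + 11678\right) \left(-2461 - 10654\right) = -2703 + 24331 \left(-13115\right) = -2703 - 319101065 = -319103768$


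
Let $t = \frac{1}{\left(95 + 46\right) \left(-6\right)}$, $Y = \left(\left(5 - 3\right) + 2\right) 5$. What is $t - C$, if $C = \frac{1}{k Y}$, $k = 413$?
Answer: $- \frac{4553}{3493980} \approx -0.0013031$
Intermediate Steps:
$Y = 20$ ($Y = \left(\left(5 - 3\right) + 2\right) 5 = \left(2 + 2\right) 5 = 4 \cdot 5 = 20$)
$C = \frac{1}{8260}$ ($C = \frac{1}{413 \cdot 20} = \frac{1}{8260} \approx 0.00012107$)
$t = - \frac{1}{846}$ ($t = \frac{1}{141 \left(-6\right)} = \frac{1}{-846} = - \frac{1}{846} \approx -0.001182$)
$t - C = - \frac{1}{846} - \frac{1}{8260} = - \frac{4553}{3493980}$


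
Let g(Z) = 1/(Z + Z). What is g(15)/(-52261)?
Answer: -1/1567830 ≈ -6.3782e-7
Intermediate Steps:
g(Z) = 1/(2*Z)
g(15)/(-52261) = ((½)/15)/(-52261) = ((½)*(1/15))*(-1/52261) = (1/30)*(-1/52261) = -1/1567830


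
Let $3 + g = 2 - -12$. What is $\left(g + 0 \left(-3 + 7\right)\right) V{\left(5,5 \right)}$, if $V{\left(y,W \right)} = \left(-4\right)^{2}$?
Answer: $176$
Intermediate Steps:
$g = 11$ ($g = -3 + \left(2 - -12\right) = -3 + \left(2 + 12\right) = -3 + 14 = 11$)
$V{\left(y,W \right)} = 16$
$\left(g + 0 \left(-3 + 7\right)\right) V{\left(5,5 \right)} = \left(11 + 0 \left(-3 + 7\right)\right) 16 = \left(11 + 0 \cdot 4\right) 16 = \left(11 + 0\right) 16 = 11 \cdot 16 = 176$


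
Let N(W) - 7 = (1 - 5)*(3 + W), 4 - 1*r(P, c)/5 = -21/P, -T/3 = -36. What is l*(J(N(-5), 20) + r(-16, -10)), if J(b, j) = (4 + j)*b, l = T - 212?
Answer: -77675/2 ≈ -38838.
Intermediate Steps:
T = 108 (T = -3*(-36) = 108)
l = -104 (l = 108 - 212 = -104)
r(P, c) = 20 + 105/P (r(P, c) = 20 - (-105)/P = 20 + 105/P)
N(W) = -5 - 4*W (N(W) = 7 + (1 - 5)*(3 + W) = 7 - 4*(3 + W) = 7 + (-12 - 4*W) = -5 - 4*W)
J(b, j) = b*(4 + j)
l*(J(N(-5), 20) + r(-16, -10)) = -104*((-5 - 4*(-5))*(4 + 20) + (20 + 105/(-16))) = -104*((-5 + 20)*24 + (20 + 105*(-1/16))) = -104*(15*24 + (20 - 105/16)) = -104*(360 + 215/16) = -104*5975/16 = -77675/2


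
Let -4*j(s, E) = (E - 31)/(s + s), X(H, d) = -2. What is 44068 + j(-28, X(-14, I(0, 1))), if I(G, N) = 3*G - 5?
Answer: 9871199/224 ≈ 44068.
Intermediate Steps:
I(G, N) = -5 + 3*G
j(s, E) = -(-31 + E)/(8*s) (j(s, E) = -(E - 31)/(4*(s + s)) = -(-31 + E)/(4*(2*s)) = -(-31 + E)*1/(2*s)/4 = -(-31 + E)/(8*s))
44068 + j(-28, X(-14, I(0, 1))) = 44068 + (⅛)*(31 - 1*(-2))/(-28) = 44068 + (⅛)*(-1/28)*(31 + 2) = 44068 + (⅛)*(-1/28)*33 = 44068 - 33/224 = 9871199/224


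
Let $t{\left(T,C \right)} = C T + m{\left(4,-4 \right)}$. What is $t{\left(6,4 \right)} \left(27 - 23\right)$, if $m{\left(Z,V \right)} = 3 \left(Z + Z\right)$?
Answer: $192$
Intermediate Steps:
$m{\left(Z,V \right)} = 6 Z$ ($m{\left(Z,V \right)} = 3 \cdot 2 Z = 6 Z$)
$t{\left(T,C \right)} = 24 + C T$ ($t{\left(T,C \right)} = C T + 6 \cdot 4 = C T + 24 = 24 + C T$)
$t{\left(6,4 \right)} \left(27 - 23\right) = \left(24 + 4 \cdot 6\right) \left(27 - 23\right) = \left(24 + 24\right) 4 = 48 \cdot 4 = 192$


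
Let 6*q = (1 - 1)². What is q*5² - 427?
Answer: -427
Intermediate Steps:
q = 0 (q = (1 - 1)²/6 = (⅙)*0² = (⅙)*0 = 0)
q*5² - 427 = 0*5² - 427 = 0*25 - 427 = 0 - 427 = -427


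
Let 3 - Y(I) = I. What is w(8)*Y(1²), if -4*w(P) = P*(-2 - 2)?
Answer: 16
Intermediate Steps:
Y(I) = 3 - I
w(P) = P (w(P) = -P*(-2 - 2)/4 = -P*(-4)/4 = -(-1)*P = P)
w(8)*Y(1²) = 8*(3 - 1*1²) = 8*(3 - 1*1) = 8*(3 - 1) = 8*2 = 16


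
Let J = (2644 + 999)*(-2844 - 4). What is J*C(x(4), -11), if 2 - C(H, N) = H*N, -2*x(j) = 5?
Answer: 264569232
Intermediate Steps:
x(j) = -5/2 (x(j) = -1/2*5 = -5/2)
J = -10375264 (J = 3643*(-2848) = -10375264)
C(H, N) = 2 - H*N
J*C(x(4), -11) = -10375264*(2 - 1*(-5/2)*(-11)) = -10375264*(2 - 55/2) = -10375264*(-51/2) = 264569232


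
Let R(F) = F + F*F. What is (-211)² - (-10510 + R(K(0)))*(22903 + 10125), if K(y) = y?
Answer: 347168801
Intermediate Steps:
R(F) = F + F²
(-211)² - (-10510 + R(K(0)))*(22903 + 10125) = (-211)² - (-10510 + 0*(1 + 0))*(22903 + 10125) = 44521 - (-10510 + 0*1)*33028 = 44521 - (-10510 + 0)*33028 = 44521 - (-10510)*33028 = 44521 - 1*(-347124280) = 44521 + 347124280 = 347168801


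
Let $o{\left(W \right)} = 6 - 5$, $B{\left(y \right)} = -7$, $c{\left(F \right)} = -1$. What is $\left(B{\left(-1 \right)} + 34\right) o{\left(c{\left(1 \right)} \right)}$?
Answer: $27$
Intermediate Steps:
$o{\left(W \right)} = 1$ ($o{\left(W \right)} = 6 - 5 = 1$)
$\left(B{\left(-1 \right)} + 34\right) o{\left(c{\left(1 \right)} \right)} = \left(-7 + 34\right) 1 = 27 \cdot 1 = 27$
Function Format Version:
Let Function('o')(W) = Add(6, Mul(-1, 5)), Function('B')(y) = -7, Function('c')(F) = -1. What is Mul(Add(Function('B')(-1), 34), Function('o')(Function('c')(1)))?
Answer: 27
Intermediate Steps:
Function('o')(W) = 1 (Function('o')(W) = Add(6, -5) = 1)
Mul(Add(Function('B')(-1), 34), Function('o')(Function('c')(1))) = Mul(Add(-7, 34), 1) = Mul(27, 1) = 27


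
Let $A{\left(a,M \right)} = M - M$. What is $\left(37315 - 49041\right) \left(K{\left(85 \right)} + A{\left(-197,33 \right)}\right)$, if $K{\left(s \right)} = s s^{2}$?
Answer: $-7201229750$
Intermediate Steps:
$A{\left(a,M \right)} = 0$
$K{\left(s \right)} = s^{3}$
$\left(37315 - 49041\right) \left(K{\left(85 \right)} + A{\left(-197,33 \right)}\right) = \left(37315 - 49041\right) \left(85^{3} + 0\right) = - 11726 \left(614125 + 0\right) = \left(-11726\right) 614125 = -7201229750$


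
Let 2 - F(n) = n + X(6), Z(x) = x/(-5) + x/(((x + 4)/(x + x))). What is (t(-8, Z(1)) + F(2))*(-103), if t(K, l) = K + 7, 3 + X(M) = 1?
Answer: -103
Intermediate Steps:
X(M) = -2 (X(M) = -3 + 1 = -2)
Z(x) = -x/5 + 2*x²/(4 + x) (Z(x) = x*(-⅕) + x/(((4 + x)/((2*x)))) = -x/5 + x/(((4 + x)*(1/(2*x)))) = -x/5 + x/(((4 + x)/(2*x))) = -x/5 + x*(2*x/(4 + x)) = -x/5 + 2*x²/(4 + x))
F(n) = 4 - n (F(n) = 2 - (n - 2) = 2 - (-2 + n) = 2 + (2 - n) = 4 - n)
t(K, l) = 7 + K
(t(-8, Z(1)) + F(2))*(-103) = ((7 - 8) + (4 - 1*2))*(-103) = (-1 + (4 - 2))*(-103) = (-1 + 2)*(-103) = 1*(-103) = -103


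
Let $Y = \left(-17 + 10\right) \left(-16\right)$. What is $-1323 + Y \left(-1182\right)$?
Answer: $-133707$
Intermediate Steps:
$Y = 112$ ($Y = \left(-7\right) \left(-16\right) = 112$)
$-1323 + Y \left(-1182\right) = -1323 + 112 \left(-1182\right) = -1323 - 132384 = -133707$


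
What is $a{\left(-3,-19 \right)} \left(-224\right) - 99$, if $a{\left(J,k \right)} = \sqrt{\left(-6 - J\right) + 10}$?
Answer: $-99 - 224 \sqrt{7} \approx -691.65$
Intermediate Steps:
$a{\left(J,k \right)} = \sqrt{4 - J}$
$a{\left(-3,-19 \right)} \left(-224\right) - 99 = \sqrt{4 - -3} \left(-224\right) - 99 = \sqrt{4 + 3} \left(-224\right) - 99 = \sqrt{7} \left(-224\right) - 99 = - 224 \sqrt{7} - 99 = -99 - 224 \sqrt{7}$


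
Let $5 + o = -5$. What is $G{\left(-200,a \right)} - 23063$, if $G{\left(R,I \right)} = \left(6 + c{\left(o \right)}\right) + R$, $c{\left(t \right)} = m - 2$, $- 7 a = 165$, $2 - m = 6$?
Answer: $-23263$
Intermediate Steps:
$m = -4$ ($m = 2 - 6 = -4$)
$a = - \frac{165}{7}$ ($a = \left(- \frac{1}{7}\right) 165 = - \frac{165}{7} \approx -23.571$)
$o = -10$ ($o = -5 - 5 = -10$)
$c{\left(t \right)} = -6$ ($c{\left(t \right)} = -4 - 2 = -6$)
$G{\left(R,I \right)} = R$ ($G{\left(R,I \right)} = \left(6 - 6\right) + R = 0 + R = R$)
$G{\left(-200,a \right)} - 23063 = -200 - 23063 = -23263$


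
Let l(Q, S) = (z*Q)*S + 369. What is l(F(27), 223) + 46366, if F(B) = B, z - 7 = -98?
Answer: -501176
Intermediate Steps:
z = -91 (z = 7 - 98 = -91)
l(Q, S) = 369 - 91*Q*S (l(Q, S) = (-91*Q)*S + 369 = -91*Q*S + 369 = 369 - 91*Q*S)
l(F(27), 223) + 46366 = (369 - 91*27*223) + 46366 = (369 - 547911) + 46366 = -547542 + 46366 = -501176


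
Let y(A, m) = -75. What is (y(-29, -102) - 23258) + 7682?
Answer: -15651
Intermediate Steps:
(y(-29, -102) - 23258) + 7682 = (-75 - 23258) + 7682 = -23333 + 7682 = -15651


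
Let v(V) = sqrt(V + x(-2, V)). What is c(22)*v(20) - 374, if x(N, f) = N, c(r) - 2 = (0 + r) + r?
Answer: -374 + 138*sqrt(2) ≈ -178.84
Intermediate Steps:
c(r) = 2 + 2*r (c(r) = 2 + ((0 + r) + r) = 2 + (r + r) = 2 + 2*r)
v(V) = sqrt(-2 + V) (v(V) = sqrt(V - 2) = sqrt(-2 + V))
c(22)*v(20) - 374 = (2 + 2*22)*sqrt(-2 + 20) - 374 = (2 + 44)*sqrt(18) - 374 = 46*(3*sqrt(2)) - 374 = 138*sqrt(2) - 374 = -374 + 138*sqrt(2)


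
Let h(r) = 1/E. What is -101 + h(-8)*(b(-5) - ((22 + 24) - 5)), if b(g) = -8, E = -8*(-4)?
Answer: -3281/32 ≈ -102.53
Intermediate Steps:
E = 32
h(r) = 1/32
-101 + h(-8)*(b(-5) - ((22 + 24) - 5)) = -101 + (-8 - ((22 + 24) - 5))/32 = -101 + (-8 - (46 - 5))/32 = -101 + (-8 - 1*41)/32 = -101 + (-8 - 41)/32 = -101 + (1/32)*(-49) = -101 - 49/32 = -3281/32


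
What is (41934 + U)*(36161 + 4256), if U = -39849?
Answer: 84269445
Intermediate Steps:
(41934 + U)*(36161 + 4256) = (41934 - 39849)*(36161 + 4256) = 2085*40417 = 84269445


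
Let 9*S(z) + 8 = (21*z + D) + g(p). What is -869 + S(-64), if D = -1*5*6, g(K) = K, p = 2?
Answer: -3067/3 ≈ -1022.3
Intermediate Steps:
D = -30 (D = -5*6 = -30)
S(z) = -4 + 7*z/3 (S(z) = -8/9 + ((21*z - 30) + 2)/9 = -8/9 + ((-30 + 21*z) + 2)/9 = -8/9 + (-28 + 21*z)/9 = -8/9 + (-28/9 + 7*z/3) = -4 + 7*z/3)
-869 + S(-64) = -869 + (-4 + (7/3)*(-64)) = -869 + (-4 - 448/3) = -869 - 460/3 = -3067/3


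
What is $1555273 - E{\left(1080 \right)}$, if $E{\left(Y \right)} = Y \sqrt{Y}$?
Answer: $1555273 - 6480 \sqrt{30} \approx 1.5198 \cdot 10^{6}$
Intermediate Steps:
$E{\left(Y \right)} = Y^{\frac{3}{2}}$
$1555273 - E{\left(1080 \right)} = 1555273 - 1080^{\frac{3}{2}} = 1555273 - 6480 \sqrt{30}$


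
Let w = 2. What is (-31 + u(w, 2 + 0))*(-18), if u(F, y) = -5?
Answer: 648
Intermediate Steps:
(-31 + u(w, 2 + 0))*(-18) = (-31 - 5)*(-18) = -36*(-18) = 648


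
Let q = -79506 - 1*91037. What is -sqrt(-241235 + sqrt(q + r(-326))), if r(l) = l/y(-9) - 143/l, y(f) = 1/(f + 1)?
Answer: -sqrt(-25637490860 + 978*I*sqrt(1983045938))/326 ≈ -0.41718 - 491.16*I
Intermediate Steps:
y(f) = 1/(1 + f)
r(l) = -143/l - 8*l (r(l) = l/(1/(1 - 9)) - 143/l = l/(1/(-8)) - 143/l = l/(-1/8) - 143/l = l*(-8) - 143/l = -8*l - 143/l = -143/l - 8*l)
q = -170543 (q = -79506 - 91037 = -170543)
-sqrt(-241235 + sqrt(q + r(-326))) = -sqrt(-241235 + sqrt(-170543 + (-143/(-326) - 8*(-326)))) = -sqrt(-241235 + sqrt(-170543 + (-143*(-1/326) + 2608))) = -sqrt(-241235 + sqrt(-170543 + (143/326 + 2608))) = -sqrt(-241235 + sqrt(-170543 + 850351/326)) = -sqrt(-241235 + sqrt(-54746667/326)) = -sqrt(-241235 + 3*I*sqrt(1983045938)/326)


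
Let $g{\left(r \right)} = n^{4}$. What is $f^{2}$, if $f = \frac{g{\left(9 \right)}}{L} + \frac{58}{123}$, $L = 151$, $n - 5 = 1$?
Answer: $\frac{28279803556}{344956329} \approx 81.981$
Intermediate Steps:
$n = 6$ ($n = 5 + 1 = 6$)
$g{\left(r \right)} = 1296$ ($g{\left(r \right)} = 6^{4} = 1296$)
$f = \frac{168166}{18573}$ ($f = \frac{1296}{151} + \frac{58}{123} = \frac{168166}{18573} \approx 9.0543$)
$f^{2} = \left(\frac{168166}{18573}\right)^{2} = \frac{28279803556}{344956329}$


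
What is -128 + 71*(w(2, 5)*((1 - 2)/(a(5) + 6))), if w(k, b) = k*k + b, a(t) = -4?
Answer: -895/2 ≈ -447.50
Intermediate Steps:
w(k, b) = b + k**2 (w(k, b) = k**2 + b = b + k**2)
-128 + 71*(w(2, 5)*((1 - 2)/(a(5) + 6))) = -128 + 71*((5 + 2**2)*((1 - 2)/(-4 + 6))) = -128 + 71*((5 + 4)*(-1/2)) = -128 + 71*(9*(-1*1/2)) = -128 + 71*(9*(-1/2)) = -128 + 71*(-9/2) = -128 - 639/2 = -895/2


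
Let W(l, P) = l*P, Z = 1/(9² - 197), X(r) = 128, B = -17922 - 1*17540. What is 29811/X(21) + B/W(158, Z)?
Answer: 265624957/10112 ≈ 26268.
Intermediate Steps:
B = -35462 (B = -17922 - 17540 = -35462)
Z = -1/116 (Z = 1/(81 - 197) = 1/(-116) = -1/116 ≈ -0.0086207)
W(l, P) = P*l
29811/X(21) + B/W(158, Z) = 29811/128 - 35462/((-1/116*158)) = 29811*(1/128) - 35462/(-79/58) = 29811/128 - 35462*(-58/79) = 29811/128 + 2056796/79 = 265624957/10112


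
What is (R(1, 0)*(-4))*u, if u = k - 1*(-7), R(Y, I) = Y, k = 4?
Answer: -44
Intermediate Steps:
u = 11 (u = 4 - 1*(-7) = 4 + 7 = 11)
(R(1, 0)*(-4))*u = (1*(-4))*11 = -4*11 = -44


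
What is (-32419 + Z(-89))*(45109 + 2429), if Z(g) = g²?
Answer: -1164585924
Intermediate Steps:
(-32419 + Z(-89))*(45109 + 2429) = (-32419 + (-89)²)*(45109 + 2429) = (-32419 + 7921)*47538 = -24498*47538 = -1164585924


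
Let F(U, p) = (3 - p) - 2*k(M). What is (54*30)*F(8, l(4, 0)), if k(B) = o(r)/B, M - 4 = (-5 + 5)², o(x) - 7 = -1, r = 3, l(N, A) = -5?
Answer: 8100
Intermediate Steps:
o(x) = 6 (o(x) = 7 - 1 = 6)
M = 4 (M = 4 + (-5 + 5)² = 4 + 0² = 4 + 0 = 4)
k(B) = 6/B
F(U, p) = -p (F(U, p) = (3 - p) - 12/4 = (3 - p) - 2*3/2 = (3 - p) - 3 = -p)
(54*30)*F(8, l(4, 0)) = (54*30)*(-1*(-5)) = 1620*5 = 8100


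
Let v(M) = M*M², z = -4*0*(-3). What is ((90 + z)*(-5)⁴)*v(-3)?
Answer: -1518750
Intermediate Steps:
z = 0 (z = 0*(-3) = 0)
v(M) = M³
((90 + z)*(-5)⁴)*v(-3) = ((90 + 0)*(-5)⁴)*(-3)³ = (90*625)*(-27) = 56250*(-27) = -1518750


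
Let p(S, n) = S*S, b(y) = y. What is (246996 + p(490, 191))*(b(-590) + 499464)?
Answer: 242999529904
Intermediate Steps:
p(S, n) = S**2
(246996 + p(490, 191))*(b(-590) + 499464) = (246996 + 490**2)*(-590 + 499464) = (246996 + 240100)*498874 = 487096*498874 = 242999529904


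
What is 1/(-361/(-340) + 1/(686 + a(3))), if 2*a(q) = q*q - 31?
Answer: 45900/48803 ≈ 0.94052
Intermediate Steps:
a(q) = -31/2 + q²/2 (a(q) = (q*q - 31)/2 = (q² - 31)/2 = (-31 + q²)/2 = -31/2 + q²/2)
1/(-361/(-340) + 1/(686 + a(3))) = 1/(-361/(-340) + 1/(686 + (-31/2 + (½)*3²))) = 1/(-361*(-1/340) + 1/(686 + (-31/2 + (½)*9))) = 1/(361/340 + 1/(686 + (-31/2 + 9/2))) = 1/(361/340 + 1/(686 - 11)) = 1/(361/340 + 1/675) = 1/(48803/45900) = 45900/48803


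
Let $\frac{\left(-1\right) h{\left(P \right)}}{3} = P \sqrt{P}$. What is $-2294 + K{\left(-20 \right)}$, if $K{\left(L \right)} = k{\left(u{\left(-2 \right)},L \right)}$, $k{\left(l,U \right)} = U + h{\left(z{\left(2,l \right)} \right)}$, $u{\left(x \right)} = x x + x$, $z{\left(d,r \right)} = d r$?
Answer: $-2338$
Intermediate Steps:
$u{\left(x \right)} = x + x^{2}$ ($u{\left(x \right)} = x^{2} + x = x + x^{2}$)
$h{\left(P \right)} = - 3 P^{\frac{3}{2}}$ ($h{\left(P \right)} = - 3 P \sqrt{P} = - 3 P^{\frac{3}{2}}$)
$k{\left(l,U \right)} = U - 6 \sqrt{2} l^{\frac{3}{2}}$ ($k{\left(l,U \right)} = U - 3 \left(2 l\right)^{\frac{3}{2}} = U - 3 \cdot 2 \sqrt{2} l^{\frac{3}{2}} = U - 6 \sqrt{2} l^{\frac{3}{2}}$)
$K{\left(L \right)} = -24 + L$ ($K{\left(L \right)} = L - 6 \sqrt{2} \left(- 2 \left(1 - 2\right)\right)^{\frac{3}{2}} = L - 6 \sqrt{2} \left(\left(-2\right) \left(-1\right)\right)^{\frac{3}{2}} = L - 6 \sqrt{2} \cdot 2^{\frac{3}{2}} = L - 6 \sqrt{2} \cdot 2 \sqrt{2} = L - 24 = -24 + L$)
$-2294 + K{\left(-20 \right)} = -2294 - 44 = -2338$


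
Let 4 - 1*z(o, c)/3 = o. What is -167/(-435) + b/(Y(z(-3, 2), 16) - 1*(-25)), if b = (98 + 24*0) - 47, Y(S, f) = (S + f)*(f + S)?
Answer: 14999/35670 ≈ 0.42049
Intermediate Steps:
z(o, c) = 12 - 3*o
Y(S, f) = (S + f)² (Y(S, f) = (S + f)*(S + f) = (S + f)²)
b = 51 (b = (98 + 0) - 47 = 98 - 47 = 51)
-167/(-435) + b/(Y(z(-3, 2), 16) - 1*(-25)) = -167/(-435) + 51/(((12 - 3*(-3)) + 16)² - 1*(-25)) = -167*(-1/435) + 51/(((12 + 9) + 16)² + 25) = 167/435 + 51/((21 + 16)² + 25) = 167/435 + 51/(37² + 25) = 167/435 + 51/(1369 + 25) = 167/435 + 51/1394 = 167/435 + 51*(1/1394) = 167/435 + 3/82 = 14999/35670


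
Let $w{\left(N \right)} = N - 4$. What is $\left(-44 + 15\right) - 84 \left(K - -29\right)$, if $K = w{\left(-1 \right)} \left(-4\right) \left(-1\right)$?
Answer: $-785$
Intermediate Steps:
$w{\left(N \right)} = -4 + N$
$K = -20$ ($K = \left(-4 - 1\right) \left(-4\right) \left(-1\right) = \left(-5\right) \left(-4\right) \left(-1\right) = 20 \left(-1\right) = -20$)
$\left(-44 + 15\right) - 84 \left(K - -29\right) = \left(-44 + 15\right) - 84 \left(-20 - -29\right) = -29 - 84 \left(-20 + 29\right) = -29 - 756 = -785$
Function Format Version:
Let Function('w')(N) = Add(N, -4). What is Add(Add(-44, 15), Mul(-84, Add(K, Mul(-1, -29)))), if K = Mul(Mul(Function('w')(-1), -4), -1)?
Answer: -785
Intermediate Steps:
Function('w')(N) = Add(-4, N)
K = -20 (K = Mul(Mul(Add(-4, -1), -4), -1) = Mul(Mul(-5, -4), -1) = Mul(20, -1) = -20)
Add(Add(-44, 15), Mul(-84, Add(K, Mul(-1, -29)))) = Add(Add(-44, 15), Mul(-84, Add(-20, Mul(-1, -29)))) = Add(-29, Mul(-84, Add(-20, 29))) = Add(-29, Mul(-84, 9)) = Add(-29, -756) = -785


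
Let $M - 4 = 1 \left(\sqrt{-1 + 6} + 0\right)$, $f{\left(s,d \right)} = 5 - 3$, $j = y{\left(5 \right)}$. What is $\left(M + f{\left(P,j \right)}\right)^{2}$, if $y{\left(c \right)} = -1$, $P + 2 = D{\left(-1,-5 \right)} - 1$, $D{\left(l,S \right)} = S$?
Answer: $\left(6 + \sqrt{5}\right)^{2} \approx 67.833$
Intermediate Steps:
$P = -8$ ($P = -2 - 6 = -8$)
$j = -1$
$f{\left(s,d \right)} = 2$
$M = 4 + \sqrt{5}$ ($M = 4 + 1 \left(\sqrt{-1 + 6} + 0\right) = 4 + 1 \left(\sqrt{5} + 0\right) = 4 + 1 \sqrt{5} = 4 + \sqrt{5} \approx 6.2361$)
$\left(M + f{\left(P,j \right)}\right)^{2} = \left(\left(4 + \sqrt{5}\right) + 2\right)^{2} = \left(6 + \sqrt{5}\right)^{2}$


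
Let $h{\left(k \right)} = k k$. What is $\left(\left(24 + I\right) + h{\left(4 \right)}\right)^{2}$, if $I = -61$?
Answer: $441$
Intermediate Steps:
$h{\left(k \right)} = k^{2}$
$\left(\left(24 + I\right) + h{\left(4 \right)}\right)^{2} = \left(\left(24 - 61\right) + 4^{2}\right)^{2} = \left(-37 + 16\right)^{2} = \left(-21\right)^{2} = 441$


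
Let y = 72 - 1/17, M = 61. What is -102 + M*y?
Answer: 72869/17 ≈ 4286.4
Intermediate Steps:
y = 1223/17 (y = 72 - 1*1/17 = 72 - 1/17 = 1223/17 ≈ 71.941)
-102 + M*y = -102 + 61*(1223/17) = -102 + 74603/17 = 72869/17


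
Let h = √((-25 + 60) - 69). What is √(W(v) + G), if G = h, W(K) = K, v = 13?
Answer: √(13 + I*√34) ≈ 3.6911 + 0.78988*I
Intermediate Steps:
h = I*√34 (h = √(35 - 69) = √(-34) = I*√34 ≈ 5.8309*I)
G = I*√34 ≈ 5.8309*I
√(W(v) + G) = √(13 + I*√34)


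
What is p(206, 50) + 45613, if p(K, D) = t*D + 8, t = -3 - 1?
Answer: 45421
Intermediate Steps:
t = -4
p(K, D) = 8 - 4*D (p(K, D) = -4*D + 8 = 8 - 4*D)
p(206, 50) + 45613 = (8 - 4*50) + 45613 = (8 - 200) + 45613 = -192 + 45613 = 45421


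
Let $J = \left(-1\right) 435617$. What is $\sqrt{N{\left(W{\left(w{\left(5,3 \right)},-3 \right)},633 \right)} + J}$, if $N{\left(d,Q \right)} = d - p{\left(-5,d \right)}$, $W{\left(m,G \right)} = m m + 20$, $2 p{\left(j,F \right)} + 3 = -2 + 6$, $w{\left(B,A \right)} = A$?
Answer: $\frac{i \sqrt{1742354}}{2} \approx 659.99 i$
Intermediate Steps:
$p{\left(j,F \right)} = \frac{1}{2}$ ($p{\left(j,F \right)} = - \frac{3}{2} + \frac{-2 + 6}{2} = - \frac{3}{2} + \frac{1}{2} \cdot 4 = - \frac{3}{2} + 2 = \frac{1}{2}$)
$W{\left(m,G \right)} = 20 + m^{2}$ ($W{\left(m,G \right)} = m^{2} + 20 = 20 + m^{2}$)
$N{\left(d,Q \right)} = - \frac{1}{2} + d$ ($N{\left(d,Q \right)} = d - \frac{1}{2} = - \frac{1}{2} + d$)
$J = -435617$
$\sqrt{N{\left(W{\left(w{\left(5,3 \right)},-3 \right)},633 \right)} + J} = \sqrt{\left(- \frac{1}{2} + \left(20 + 3^{2}\right)\right) - 435617} = \sqrt{\left(- \frac{1}{2} + \left(20 + 9\right)\right) - 435617} = \sqrt{\left(- \frac{1}{2} + 29\right) - 435617} = \sqrt{\frac{57}{2} - 435617} = \sqrt{- \frac{871177}{2}} = \frac{i \sqrt{1742354}}{2}$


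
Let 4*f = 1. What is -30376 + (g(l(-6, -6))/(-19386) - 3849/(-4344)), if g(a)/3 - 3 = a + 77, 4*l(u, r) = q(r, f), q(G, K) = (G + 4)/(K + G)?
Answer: -1089507424751/35868408 ≈ -30375.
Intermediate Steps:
f = ¼ (f = (¼)*1 = ¼ ≈ 0.25000)
q(G, K) = (4 + G)/(G + K)
l(u, r) = (4 + r)/(4*(¼ + r)) (l(u, r) = ((4 + r)/(r + ¼))/4 = ((4 + r)/(¼ + r))/4 = (4 + r)/(4*(¼ + r)))
g(a) = 240 + 3*a (g(a) = 9 + 3*(a + 77) = 9 + 3*(77 + a) = 9 + (231 + 3*a) = 240 + 3*a)
-30376 + (g(l(-6, -6))/(-19386) - 3849/(-4344)) = -30376 + ((240 + 3*((4 - 6)/(1 + 4*(-6))))/(-19386) - 3849/(-4344)) = -30376 + ((240 + 3*(-2/(1 - 24)))*(-1/19386) - 3849*(-1/4344)) = -30376 + ((240 + 3*(-2/(-23)))*(-1/19386) + 1283/1448) = -30376 + ((240 + 3*(-1/23*(-2)))*(-1/19386) + 1283/1448) = -30376 + ((240 + 3*(2/23))*(-1/19386) + 1283/1448) = -30376 + ((240 + 6/23)*(-1/19386) + 1283/1448) = -30376 + ((5526/23)*(-1/19386) + 1283/1448) = -30376 + (-307/24771 + 1283/1448) = -30376 + 31336657/35868408 = -1089507424751/35868408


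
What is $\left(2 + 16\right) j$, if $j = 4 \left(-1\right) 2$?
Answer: $-144$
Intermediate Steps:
$j = -8$ ($j = \left(-4\right) 2 = -8$)
$\left(2 + 16\right) j = \left(2 + 16\right) \left(-8\right) = 18 \left(-8\right) = -144$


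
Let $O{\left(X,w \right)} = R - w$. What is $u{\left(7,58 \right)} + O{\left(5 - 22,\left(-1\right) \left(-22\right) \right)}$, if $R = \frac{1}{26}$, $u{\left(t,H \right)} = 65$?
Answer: $\frac{1119}{26} \approx 43.038$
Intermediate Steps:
$R = \frac{1}{26} \approx 0.038462$
$O{\left(X,w \right)} = \frac{1}{26} - w$
$u{\left(7,58 \right)} + O{\left(5 - 22,\left(-1\right) \left(-22\right) \right)} = 65 + \left(\frac{1}{26} - \left(-1\right) \left(-22\right)\right) = 65 + \left(\frac{1}{26} - 22\right) = 65 - \frac{571}{26} = \frac{1119}{26}$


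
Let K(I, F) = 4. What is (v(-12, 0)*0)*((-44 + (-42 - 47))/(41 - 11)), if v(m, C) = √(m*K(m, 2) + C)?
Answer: 0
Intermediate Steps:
v(m, C) = √(C + 4*m) (v(m, C) = √(m*4 + C) = √(4*m + C) = √(C + 4*m))
(v(-12, 0)*0)*((-44 + (-42 - 47))/(41 - 11)) = (√(0 + 4*(-12))*0)*((-44 + (-42 - 47))/(41 - 11)) = (√(0 - 48)*0)*((-44 - 89)/30) = (√(-48)*0)*(-133*1/30) = ((4*I*√3)*0)*(-133/30) = 0*(-133/30) = 0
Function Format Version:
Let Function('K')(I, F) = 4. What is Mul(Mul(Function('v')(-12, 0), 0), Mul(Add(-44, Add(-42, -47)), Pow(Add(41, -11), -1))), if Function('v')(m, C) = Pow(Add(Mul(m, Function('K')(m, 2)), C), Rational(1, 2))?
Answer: 0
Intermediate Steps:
Function('v')(m, C) = Pow(Add(C, Mul(4, m)), Rational(1, 2)) (Function('v')(m, C) = Pow(Add(Mul(m, 4), C), Rational(1, 2)) = Pow(Add(Mul(4, m), C), Rational(1, 2)) = Pow(Add(C, Mul(4, m)), Rational(1, 2)))
Mul(Mul(Function('v')(-12, 0), 0), Mul(Add(-44, Add(-42, -47)), Pow(Add(41, -11), -1))) = Mul(Mul(Pow(Add(0, Mul(4, -12)), Rational(1, 2)), 0), Mul(Add(-44, Add(-42, -47)), Pow(Add(41, -11), -1))) = Mul(Mul(Pow(Add(0, -48), Rational(1, 2)), 0), Mul(Add(-44, -89), Pow(30, -1))) = Mul(Mul(Pow(-48, Rational(1, 2)), 0), Mul(-133, Rational(1, 30))) = Mul(Mul(Mul(4, I, Pow(3, Rational(1, 2))), 0), Rational(-133, 30)) = Mul(0, Rational(-133, 30)) = 0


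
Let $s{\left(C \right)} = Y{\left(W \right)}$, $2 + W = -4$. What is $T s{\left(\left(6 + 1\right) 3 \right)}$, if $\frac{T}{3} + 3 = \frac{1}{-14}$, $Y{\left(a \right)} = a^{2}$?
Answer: $- \frac{2322}{7} \approx -331.71$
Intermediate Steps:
$W = -6$ ($W = -2 - 4 = -6$)
$s{\left(C \right)} = 36$ ($s{\left(C \right)} = \left(-6\right)^{2} = 36$)
$T = - \frac{129}{14}$ ($T = -9 + \frac{3}{-14} = -9 + 3 \left(- \frac{1}{14}\right) = -9 - \frac{3}{14} = - \frac{129}{14} \approx -9.2143$)
$T s{\left(\left(6 + 1\right) 3 \right)} = \left(- \frac{129}{14}\right) 36 = - \frac{2322}{7}$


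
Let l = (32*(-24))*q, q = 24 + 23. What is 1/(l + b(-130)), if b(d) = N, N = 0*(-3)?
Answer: -1/36096 ≈ -2.7704e-5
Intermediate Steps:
q = 47
N = 0
b(d) = 0
l = -36096 (l = (32*(-24))*47 = -768*47 = -36096)
1/(l + b(-130)) = 1/(-36096 + 0) = 1/(-36096) = -1/36096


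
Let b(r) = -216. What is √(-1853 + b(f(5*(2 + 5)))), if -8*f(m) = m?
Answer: I*√2069 ≈ 45.486*I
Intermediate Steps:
f(m) = -m/8
√(-1853 + b(f(5*(2 + 5)))) = √(-1853 - 216) = √(-2069) = I*√2069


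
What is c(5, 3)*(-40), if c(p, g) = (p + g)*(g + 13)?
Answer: -5120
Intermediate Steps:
c(p, g) = (13 + g)*(g + p) (c(p, g) = (g + p)*(13 + g) = (13 + g)*(g + p))
c(5, 3)*(-40) = (3² + 13*3 + 13*5 + 3*5)*(-40) = (9 + 39 + 65 + 15)*(-40) = 128*(-40) = -5120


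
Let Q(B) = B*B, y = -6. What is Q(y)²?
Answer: 1296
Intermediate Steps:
Q(B) = B²
Q(y)² = ((-6)²)² = 36² = 1296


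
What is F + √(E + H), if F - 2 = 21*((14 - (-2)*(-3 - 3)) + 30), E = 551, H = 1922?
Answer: 674 + √2473 ≈ 723.73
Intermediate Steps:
F = 674 (F = 2 + 21*((14 - (-2)*(-3 - 3)) + 30) = 2 + 21*((14 - (-2)*(-6)) + 30) = 2 + 21*((14 - 1*12) + 30) = 2 + 21*((14 - 12) + 30) = 2 + 21*(2 + 30) = 2 + 21*32 = 2 + 672 = 674)
F + √(E + H) = 674 + √(551 + 1922) = 674 + √2473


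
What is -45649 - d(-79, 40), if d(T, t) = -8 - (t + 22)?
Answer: -45579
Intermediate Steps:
d(T, t) = -30 - t (d(T, t) = -8 - (22 + t) = -8 + (-22 - t) = -30 - t)
-45649 - d(-79, 40) = -45649 - (-30 - 1*40) = -45649 - (-30 - 40) = -45649 - 1*(-70) = -45649 + 70 = -45579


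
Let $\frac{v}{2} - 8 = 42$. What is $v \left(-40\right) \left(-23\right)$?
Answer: $92000$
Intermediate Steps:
$v = 100$ ($v = 16 + 2 \cdot 42 = 16 + 84 = 100$)
$v \left(-40\right) \left(-23\right) = 100 \left(-40\right) \left(-23\right) = \left(-4000\right) \left(-23\right) = 92000$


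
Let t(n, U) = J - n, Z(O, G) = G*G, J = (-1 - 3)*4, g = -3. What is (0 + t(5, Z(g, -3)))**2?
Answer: 441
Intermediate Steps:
J = -16 (J = -4*4 = -16)
Z(O, G) = G**2
t(n, U) = -16 - n
(0 + t(5, Z(g, -3)))**2 = (0 + (-16 - 1*5))**2 = (0 + (-16 - 5))**2 = (0 - 21)**2 = (-21)**2 = 441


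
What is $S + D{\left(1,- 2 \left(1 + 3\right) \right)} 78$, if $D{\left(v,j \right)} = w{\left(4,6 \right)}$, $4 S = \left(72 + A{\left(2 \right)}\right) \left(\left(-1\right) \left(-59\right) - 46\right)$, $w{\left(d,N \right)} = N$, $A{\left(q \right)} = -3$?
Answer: $\frac{2769}{4} \approx 692.25$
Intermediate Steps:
$S = \frac{897}{4}$ ($S = \frac{\left(72 - 3\right) \left(\left(-1\right) \left(-59\right) - 46\right)}{4} = \frac{69 \left(59 - 46\right)}{4} = \frac{69 \cdot 13}{4} = \frac{1}{4} \cdot 897 = \frac{897}{4} \approx 224.25$)
$D{\left(v,j \right)} = 6$
$S + D{\left(1,- 2 \left(1 + 3\right) \right)} 78 = \frac{897}{4} + 6 \cdot 78 = \frac{897}{4} + 468 = \frac{2769}{4}$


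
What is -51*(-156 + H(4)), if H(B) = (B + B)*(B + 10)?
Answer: 2244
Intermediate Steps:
H(B) = 2*B*(10 + B) (H(B) = (2*B)*(10 + B) = 2*B*(10 + B))
-51*(-156 + H(4)) = -51*(-156 + 2*4*(10 + 4)) = -51*(-156 + 2*4*14) = -51*(-156 + 112) = -51*(-44) = 2244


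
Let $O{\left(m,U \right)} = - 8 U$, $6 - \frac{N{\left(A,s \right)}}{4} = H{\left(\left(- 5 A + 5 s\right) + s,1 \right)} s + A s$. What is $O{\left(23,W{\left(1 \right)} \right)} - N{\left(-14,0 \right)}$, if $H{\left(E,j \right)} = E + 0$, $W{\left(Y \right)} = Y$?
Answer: $-32$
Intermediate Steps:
$H{\left(E,j \right)} = E$
$N{\left(A,s \right)} = 24 - 4 A s - 4 s \left(- 5 A + 6 s\right)$ ($N{\left(A,s \right)} = 24 - 4 \left(\left(\left(- 5 A + 5 s\right) + s\right) s + A s\right) = 24 - 4 \left(\left(- 5 A + 6 s\right) s + A s\right) = 24 - 4 \left(s \left(- 5 A + 6 s\right) + A s\right) = 24 - 4 \left(A s + s \left(- 5 A + 6 s\right)\right) = 24 - \left(4 A s + 4 s \left(- 5 A + 6 s\right)\right) = 24 - 4 A s - 4 s \left(- 5 A + 6 s\right)$)
$O{\left(23,W{\left(1 \right)} \right)} - N{\left(-14,0 \right)} = \left(-8\right) 1 - \left(24 - 24 \cdot 0^{2} + 16 \left(-14\right) 0\right) = -8 - \left(24 - 0 + 0\right) = -8 - \left(24 + 0 + 0\right) = -8 - 24 = -32$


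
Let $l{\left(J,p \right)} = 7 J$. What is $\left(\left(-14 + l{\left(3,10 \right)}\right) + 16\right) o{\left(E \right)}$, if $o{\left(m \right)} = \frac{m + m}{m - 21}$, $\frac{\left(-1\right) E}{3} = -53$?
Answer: $53$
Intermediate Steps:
$E = 159$ ($E = \left(-3\right) \left(-53\right) = 159$)
$o{\left(m \right)} = \frac{2 m}{-21 + m}$
$\left(\left(-14 + l{\left(3,10 \right)}\right) + 16\right) o{\left(E \right)} = \left(\left(-14 + 7 \cdot 3\right) + 16\right) 2 \cdot 159 \frac{1}{-21 + 159} = \left(\left(-14 + 21\right) + 16\right) 2 \cdot 159 \cdot \frac{1}{138} = \left(7 + 16\right) 2 \cdot 159 \cdot \frac{1}{138} = 23 \cdot \frac{53}{23} = 53$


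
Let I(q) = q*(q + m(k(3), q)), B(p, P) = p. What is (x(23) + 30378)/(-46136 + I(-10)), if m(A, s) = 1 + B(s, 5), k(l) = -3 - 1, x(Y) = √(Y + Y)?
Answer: -15189/22973 - √46/45946 ≈ -0.66131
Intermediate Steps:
x(Y) = √2*√Y (x(Y) = √(2*Y) = √2*√Y)
k(l) = -4
m(A, s) = 1 + s
I(q) = q*(1 + 2*q) (I(q) = q*(q + (1 + q)) = q*(1 + 2*q))
(x(23) + 30378)/(-46136 + I(-10)) = (√2*√23 + 30378)/(-46136 - 10*(1 + 2*(-10))) = (√46 + 30378)/(-46136 - 10*(1 - 20)) = (30378 + √46)/(-46136 - 10*(-19)) = (30378 + √46)/(-46136 + 190) = (30378 + √46)/(-45946) = (30378 + √46)*(-1/45946) = -15189/22973 - √46/45946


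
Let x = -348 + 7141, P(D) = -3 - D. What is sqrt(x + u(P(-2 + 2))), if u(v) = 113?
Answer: sqrt(6906) ≈ 83.102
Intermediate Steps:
x = 6793
sqrt(x + u(P(-2 + 2))) = sqrt(6793 + 113) = sqrt(6906)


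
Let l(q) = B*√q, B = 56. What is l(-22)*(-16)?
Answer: -896*I*√22 ≈ -4202.6*I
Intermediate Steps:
l(q) = 56*√q
l(-22)*(-16) = (56*√(-22))*(-16) = (56*(I*√22))*(-16) = (56*I*√22)*(-16) = -896*I*√22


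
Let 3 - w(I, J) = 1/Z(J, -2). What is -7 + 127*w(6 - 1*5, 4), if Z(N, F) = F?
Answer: 875/2 ≈ 437.50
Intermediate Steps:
w(I, J) = 7/2 (w(I, J) = 3 - 1/(-2) = 3 - 1*(-½) = 3 + ½ = 7/2)
-7 + 127*w(6 - 1*5, 4) = -7 + 127*(7/2) = -7 + 889/2 = 875/2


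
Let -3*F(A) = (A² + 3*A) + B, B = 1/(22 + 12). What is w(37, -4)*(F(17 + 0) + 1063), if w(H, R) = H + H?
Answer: 3584005/51 ≈ 70275.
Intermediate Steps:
B = 1/34 ≈ 0.029412
F(A) = -1/102 - A - A²/3 (F(A) = -((A² + 3*A) + 1/34)/3 = -(1/34 + A² + 3*A)/3 = -1/102 - A - A²/3)
w(H, R) = 2*H
w(37, -4)*(F(17 + 0) + 1063) = (2*37)*((-1/102 - (17 + 0) - (17 + 0)²/3) + 1063) = 74*((-1/102 - 1*17 - ⅓*17²) + 1063) = 74*((-1/102 - 17 - ⅓*289) + 1063) = 74*((-1/102 - 17 - 289/3) + 1063) = 74*(-11561/102 + 1063) = 74*(96865/102) = 3584005/51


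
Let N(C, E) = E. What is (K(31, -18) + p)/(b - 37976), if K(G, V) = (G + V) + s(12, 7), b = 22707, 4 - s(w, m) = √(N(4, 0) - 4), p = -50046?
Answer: 50029/15269 + 2*I/15269 ≈ 3.2765 + 0.00013098*I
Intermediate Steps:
s(w, m) = 4 - 2*I (s(w, m) = 4 - √(0 - 4) = 4 - √(-4) = 4 - 2*I)
K(G, V) = 4 + G + V - 2*I (K(G, V) = (G + V) + (4 - 2*I) = 4 + G + V - 2*I)
(K(31, -18) + p)/(b - 37976) = ((4 + 31 - 18 - 2*I) - 50046)/(22707 - 37976) = ((17 - 2*I) - 50046)/(-15269) = (-50029 - 2*I)*(-1/15269) = 50029/15269 + 2*I/15269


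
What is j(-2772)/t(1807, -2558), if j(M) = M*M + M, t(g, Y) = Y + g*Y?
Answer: -1920303/1156216 ≈ -1.6609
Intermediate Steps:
t(g, Y) = Y + Y*g
j(M) = M + M² (j(M) = M² + M = M + M²)
j(-2772)/t(1807, -2558) = (-2772*(1 - 2772))/((-2558*(1 + 1807))) = (-2772*(-2771))/((-2558*1808)) = 7681212/(-4624864) = 7681212*(-1/4624864) = -1920303/1156216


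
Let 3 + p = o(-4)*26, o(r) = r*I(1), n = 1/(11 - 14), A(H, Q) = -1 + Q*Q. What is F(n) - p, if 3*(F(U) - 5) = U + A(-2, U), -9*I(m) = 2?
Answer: -419/27 ≈ -15.519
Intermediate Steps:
I(m) = -2/9 (I(m) = -⅑*2 = -2/9)
A(H, Q) = -1 + Q²
n = -⅓ (n = 1/(-3) = -⅓ ≈ -0.33333)
o(r) = -2*r/9 (o(r) = r*(-2/9) = -2*r/9)
F(U) = 14/3 + U/3 + U²/3 (F(U) = 5 + (U + (-1 + U²))/3 = 5 + (-1 + U + U²)/3 = 5 + (-⅓ + U/3 + U²/3) = 14/3 + U/3 + U²/3)
p = 181/9 (p = -3 - 2/9*(-4)*26 = -3 + (8/9)*26 = -3 + 208/9 = 181/9 ≈ 20.111)
F(n) - p = (14/3 + (⅓)*(-⅓) + (-⅓)²/3) - 1*181/9 = (14/3 - ⅑ + (⅓)*(⅑)) - 181/9 = (14/3 - ⅑ + 1/27) - 181/9 = 124/27 - 181/9 = -419/27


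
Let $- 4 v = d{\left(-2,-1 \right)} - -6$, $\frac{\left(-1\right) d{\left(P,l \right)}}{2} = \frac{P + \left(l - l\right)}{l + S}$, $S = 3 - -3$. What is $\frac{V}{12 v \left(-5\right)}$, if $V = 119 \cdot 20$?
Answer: $\frac{70}{3} \approx 23.333$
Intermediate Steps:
$S = 6$ ($S = 3 + 3 = 6$)
$V = 2380$
$d{\left(P,l \right)} = - \frac{2 P}{6 + l}$ ($d{\left(P,l \right)} = - 2 \frac{P + \left(l - l\right)}{l + 6} = - 2 \frac{P + 0}{6 + l} = - 2 \frac{P}{6 + l} = - \frac{2 P}{6 + l}$)
$v = - \frac{17}{10}$ ($v = - \frac{\left(-2\right) \left(-2\right) \frac{1}{6 - 1} - -6}{4} = - \frac{\left(-2\right) \left(-2\right) \frac{1}{5} + 6}{4} = - \frac{\frac{4}{5} + 6}{4} = \left(- \frac{1}{4}\right) \frac{34}{5} = - \frac{17}{10} \approx -1.7$)
$\frac{V}{12 v \left(-5\right)} = \frac{2380}{12 \left(- \frac{17}{10}\right) \left(-5\right)} = \frac{2380}{\left(- \frac{102}{5}\right) \left(-5\right)} = \frac{2380}{102} = 2380 \cdot \frac{1}{102} = \frac{70}{3}$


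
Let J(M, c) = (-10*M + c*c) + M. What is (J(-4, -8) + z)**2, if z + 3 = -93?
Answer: 16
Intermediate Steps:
z = -96 (z = -3 - 93 = -96)
J(M, c) = c**2 - 9*M (J(M, c) = (-10*M + c**2) + M = (c**2 - 10*M) + M = c**2 - 9*M)
(J(-4, -8) + z)**2 = (((-8)**2 - 9*(-4)) - 96)**2 = ((64 + 36) - 96)**2 = (100 - 96)**2 = 4**2 = 16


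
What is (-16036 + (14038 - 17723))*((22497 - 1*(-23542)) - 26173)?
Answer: -391777386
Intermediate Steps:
(-16036 + (14038 - 17723))*((22497 - 1*(-23542)) - 26173) = (-16036 - 3685)*((22497 + 23542) - 26173) = -19721*(46039 - 26173) = -19721*19866 = -391777386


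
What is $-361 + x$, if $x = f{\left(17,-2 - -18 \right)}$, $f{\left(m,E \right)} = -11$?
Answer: $-372$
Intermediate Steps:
$x = -11$
$-361 + x = -361 - 11 = -372$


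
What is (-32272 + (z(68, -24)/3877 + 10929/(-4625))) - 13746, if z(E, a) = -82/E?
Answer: -28056694177047/609658250 ≈ -46020.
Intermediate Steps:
(-32272 + (z(68, -24)/3877 + 10929/(-4625))) - 13746 = (-32272 + (-82/68/3877 + 10929/(-4625))) - 13746 = (-32272 + (-82*1/68*(1/3877) + 10929*(-1/4625))) - 13746 = (-32272 + (-41/34*1/3877 - 10929/4625)) - 13746 = (-32272 + (-41/131818 - 10929/4625)) - 13746 = (-32272 - 1440828547/609658250) - 13746 = -19676331872547/609658250 - 13746 = -28056694177047/609658250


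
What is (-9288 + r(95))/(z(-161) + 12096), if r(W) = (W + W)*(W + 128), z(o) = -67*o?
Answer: 4726/3269 ≈ 1.4457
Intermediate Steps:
r(W) = 2*W*(128 + W) (r(W) = (2*W)*(128 + W) = 2*W*(128 + W))
(-9288 + r(95))/(z(-161) + 12096) = (-9288 + 2*95*(128 + 95))/(-67*(-161) + 12096) = (-9288 + 2*95*223)/(10787 + 12096) = (-9288 + 42370)/22883 = 33082*(1/22883) = 4726/3269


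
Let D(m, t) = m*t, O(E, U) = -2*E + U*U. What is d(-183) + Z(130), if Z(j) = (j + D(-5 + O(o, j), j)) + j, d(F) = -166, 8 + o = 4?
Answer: 2197484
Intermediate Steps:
o = -4 (o = -8 + 4 = -4)
O(E, U) = U² - 2*E (O(E, U) = -2*E + U² = U² - 2*E)
Z(j) = 2*j + j*(3 + j²) (Z(j) = (j + (-5 + (j² - 2*(-4)))*j) + j = (j + (-5 + (j² + 8))*j) + j = (j + (-5 + (8 + j²))*j) + j = (j + (3 + j²)*j) + j = (j + j*(3 + j²)) + j = 2*j + j*(3 + j²))
d(-183) + Z(130) = -166 + 130*(5 + 130²) = -166 + 130*(5 + 16900) = -166 + 130*16905 = -166 + 2197650 = 2197484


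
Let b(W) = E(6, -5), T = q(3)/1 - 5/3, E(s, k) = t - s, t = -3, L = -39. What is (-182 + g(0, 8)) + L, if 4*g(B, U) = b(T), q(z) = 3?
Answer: -893/4 ≈ -223.25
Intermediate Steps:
E(s, k) = -3 - s
T = 4/3 (T = 3/1 - 5/3 = 3*1 - 5*⅓ = 3 - 5/3 = 4/3 ≈ 1.3333)
b(W) = -9 (b(W) = -3 - 1*6 = -3 - 6 = -9)
g(B, U) = -9/4 (g(B, U) = (¼)*(-9) = -9/4)
(-182 + g(0, 8)) + L = (-182 - 9/4) - 39 = -737/4 - 39 = -893/4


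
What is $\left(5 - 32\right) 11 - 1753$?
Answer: $-2050$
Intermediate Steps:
$\left(5 - 32\right) 11 - 1753 = \left(-27\right) 11 - 1753 = -297 - 1753 = -2050$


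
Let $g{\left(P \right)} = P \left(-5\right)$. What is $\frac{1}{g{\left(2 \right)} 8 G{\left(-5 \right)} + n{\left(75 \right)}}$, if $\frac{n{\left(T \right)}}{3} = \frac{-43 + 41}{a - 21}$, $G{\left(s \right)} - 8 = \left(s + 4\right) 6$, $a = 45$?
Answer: $- \frac{4}{641} \approx -0.0062402$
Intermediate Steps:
$g{\left(P \right)} = - 5 P$
$G{\left(s \right)} = 32 + 6 s$ ($G{\left(s \right)} = 8 + \left(s + 4\right) 6 = 8 + \left(4 + s\right) 6 = 8 + \left(24 + 6 s\right) = 32 + 6 s$)
$n{\left(T \right)} = - \frac{1}{4}$ ($n{\left(T \right)} = 3 \frac{-43 + 41}{45 - 21} = 3 \left(- \frac{2}{24}\right) = 3 \left(\left(-2\right) \frac{1}{24}\right) = 3 \left(- \frac{1}{12}\right) = - \frac{1}{4}$)
$\frac{1}{g{\left(2 \right)} 8 G{\left(-5 \right)} + n{\left(75 \right)}} = \frac{1}{\left(-5\right) 2 \cdot 8 \left(32 + 6 \left(-5\right)\right) - \frac{1}{4}} = \frac{1}{\left(-10\right) 8 \left(32 - 30\right) - \frac{1}{4}} = \frac{1}{\left(-80\right) 2 - \frac{1}{4}} = \frac{1}{-160 - \frac{1}{4}} = \frac{1}{- \frac{641}{4}} = - \frac{4}{641}$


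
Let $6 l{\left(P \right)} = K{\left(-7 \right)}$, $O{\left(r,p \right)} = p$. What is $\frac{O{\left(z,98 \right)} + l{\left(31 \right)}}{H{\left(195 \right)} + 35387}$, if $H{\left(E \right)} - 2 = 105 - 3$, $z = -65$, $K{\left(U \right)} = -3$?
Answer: $\frac{195}{70982} \approx 0.0027472$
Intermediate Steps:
$l{\left(P \right)} = - \frac{1}{2}$ ($l{\left(P \right)} = \frac{1}{6} \left(-3\right) = - \frac{1}{2}$)
$H{\left(E \right)} = 104$ ($H{\left(E \right)} = 2 + \left(105 - 3\right) = 2 + 102 = 104$)
$\frac{O{\left(z,98 \right)} + l{\left(31 \right)}}{H{\left(195 \right)} + 35387} = \frac{98 - \frac{1}{2}}{104 + 35387} = \frac{195}{2 \cdot 35491} = \frac{195}{2} \cdot \frac{1}{35491} = \frac{195}{70982}$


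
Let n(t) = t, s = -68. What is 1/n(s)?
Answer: -1/68 ≈ -0.014706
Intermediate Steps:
1/n(s) = 1/(-68) = -1/68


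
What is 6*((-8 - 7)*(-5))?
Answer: 450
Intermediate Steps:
6*((-8 - 7)*(-5)) = 6*(-15*(-5)) = 6*75 = 450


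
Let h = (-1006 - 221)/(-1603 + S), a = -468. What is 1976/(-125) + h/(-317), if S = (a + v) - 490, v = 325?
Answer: -1400765887/88601500 ≈ -15.810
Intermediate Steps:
S = -633 (S = (-468 + 325) - 490 = -143 - 490 = -633)
h = 1227/2236 (h = (-1006 - 221)/(-1603 - 633) = -1227/(-2236) = -1227*(-1/2236) = 1227/2236 ≈ 0.54875)
1976/(-125) + h/(-317) = 1976/(-125) + (1227/2236)/(-317) = 1976*(-1/125) + (1227/2236)*(-1/317) = -1976/125 - 1227/708812 = -1400765887/88601500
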